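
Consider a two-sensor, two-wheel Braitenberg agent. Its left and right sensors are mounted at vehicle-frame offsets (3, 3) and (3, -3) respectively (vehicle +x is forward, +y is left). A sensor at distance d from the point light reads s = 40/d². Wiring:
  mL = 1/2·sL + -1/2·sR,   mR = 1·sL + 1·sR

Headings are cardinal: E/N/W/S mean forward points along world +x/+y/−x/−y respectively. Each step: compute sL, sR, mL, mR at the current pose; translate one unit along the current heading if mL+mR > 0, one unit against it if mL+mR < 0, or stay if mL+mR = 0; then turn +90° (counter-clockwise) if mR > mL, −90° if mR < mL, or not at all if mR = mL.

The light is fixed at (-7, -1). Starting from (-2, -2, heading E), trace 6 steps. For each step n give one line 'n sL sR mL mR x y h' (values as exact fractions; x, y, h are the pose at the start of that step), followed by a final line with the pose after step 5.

n=0: pose=(-2,-2,E); sL=10/17, sR=1/2; mL=3/68, mR=37/34; mL+mR=77/68 → advance +1; mR−mL=71/68 → turn +1·90°
n=1: pose=(-1,-2,N); sL=40/13, sR=8/17; mL=288/221, mR=784/221; mL+mR=1072/221 → advance +1; mR−mL=496/221 → turn +1·90°
n=2: pose=(-1,-1,W); sL=20/9, sR=20/9; mL=0, mR=40/9; mL+mR=40/9 → advance +1; mR−mL=40/9 → turn +1·90°
n=3: pose=(-2,-1,S); sL=40/73, sR=40/13; mL=-1200/949, mR=3440/949; mL+mR=2240/949 → advance +1; mR−mL=4640/949 → turn +1·90°
n=4: pose=(-2,-2,E); sL=10/17, sR=1/2; mL=3/68, mR=37/34; mL+mR=77/68 → advance +1; mR−mL=71/68 → turn +1·90°
n=5: pose=(-1,-2,N); sL=40/13, sR=8/17; mL=288/221, mR=784/221; mL+mR=1072/221 → advance +1; mR−mL=496/221 → turn +1·90°

0 10/17 1/2 3/68 37/34 -2 -2 E
1 40/13 8/17 288/221 784/221 -1 -2 N
2 20/9 20/9 0 40/9 -1 -1 W
3 40/73 40/13 -1200/949 3440/949 -2 -1 S
4 10/17 1/2 3/68 37/34 -2 -2 E
5 40/13 8/17 288/221 784/221 -1 -2 N
final -1 -1 W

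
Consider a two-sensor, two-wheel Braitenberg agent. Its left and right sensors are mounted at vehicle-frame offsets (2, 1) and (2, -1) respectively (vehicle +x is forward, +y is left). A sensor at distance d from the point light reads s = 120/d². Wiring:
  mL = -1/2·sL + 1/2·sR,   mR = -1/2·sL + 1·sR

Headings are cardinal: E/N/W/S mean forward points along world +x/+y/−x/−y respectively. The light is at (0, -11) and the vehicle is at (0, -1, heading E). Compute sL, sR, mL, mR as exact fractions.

left sensor world pos  = (2, 0); dL² = 125
right sensor world pos = (2, -2); dR² = 85
sL = 120/125 = 24/25
sR = 120/85 = 24/17
mL = -1/2·sL + 1/2·sR = 96/425
mR = -1/2·sL + 1·sR = 396/425

24/25 24/17 96/425 396/425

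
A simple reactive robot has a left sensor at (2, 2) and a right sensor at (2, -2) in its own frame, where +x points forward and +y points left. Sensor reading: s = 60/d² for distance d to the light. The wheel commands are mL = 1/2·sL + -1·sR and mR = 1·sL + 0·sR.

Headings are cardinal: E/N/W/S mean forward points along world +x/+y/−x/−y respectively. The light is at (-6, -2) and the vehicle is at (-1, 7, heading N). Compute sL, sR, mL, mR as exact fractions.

left sensor world pos  = (-3, 9); dL² = 130
right sensor world pos = (1, 9); dR² = 170
sL = 60/130 = 6/13
sR = 60/170 = 6/17
mL = 1/2·sL + -1·sR = -27/221
mR = 1·sL + 0·sR = 6/13

6/13 6/17 -27/221 6/13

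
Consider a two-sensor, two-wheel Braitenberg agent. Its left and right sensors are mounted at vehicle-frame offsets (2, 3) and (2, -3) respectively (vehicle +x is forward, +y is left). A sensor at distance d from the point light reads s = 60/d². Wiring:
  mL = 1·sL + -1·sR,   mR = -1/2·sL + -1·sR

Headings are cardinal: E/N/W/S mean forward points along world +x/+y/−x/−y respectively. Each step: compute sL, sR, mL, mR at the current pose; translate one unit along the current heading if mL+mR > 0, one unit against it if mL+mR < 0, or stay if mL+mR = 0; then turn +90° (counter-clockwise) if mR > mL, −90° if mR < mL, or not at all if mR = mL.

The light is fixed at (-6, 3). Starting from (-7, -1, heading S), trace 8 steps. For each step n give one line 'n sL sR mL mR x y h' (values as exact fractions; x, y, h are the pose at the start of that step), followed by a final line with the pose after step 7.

n=0: pose=(-7,-1,S); sL=3/2, sR=15/13; mL=9/26, mR=-99/52; mL+mR=-81/52 → advance -1; mR−mL=-9/4 → turn -1·90°
n=1: pose=(-7,0,W); sL=4/3, sR=20/3; mL=-16/3, mR=-22/3; mL+mR=-38/3 → advance -1; mR−mL=-2 → turn -1·90°
n=2: pose=(-6,0,N); sL=6, sR=6; mL=0, mR=-9; mL+mR=-9 → advance -1; mR−mL=-9 → turn -1·90°
n=3: pose=(-6,-1,E); sL=12, sR=60/53; mL=576/53, mR=-378/53; mL+mR=198/53 → advance +1; mR−mL=-18 → turn -1·90°
n=4: pose=(-5,-1,S); sL=15/13, sR=3/2; mL=-9/26, mR=-27/13; mL+mR=-63/26 → advance -1; mR−mL=-45/26 → turn -1·90°
n=5: pose=(-5,0,W); sL=60/37, sR=60; mL=-2160/37, mR=-2250/37; mL+mR=-4410/37 → advance -1; mR−mL=-90/37 → turn -1·90°
n=6: pose=(-4,0,N); sL=30, sR=30/13; mL=360/13, mR=-225/13; mL+mR=135/13 → advance +1; mR−mL=-45 → turn -1·90°
n=7: pose=(-4,1,E); sL=60/17, sR=60/41; mL=1440/697, mR=-2250/697; mL+mR=-810/697 → advance -1; mR−mL=-90/17 → turn -1·90°

0 3/2 15/13 9/26 -99/52 -7 -1 S
1 4/3 20/3 -16/3 -22/3 -7 0 W
2 6 6 0 -9 -6 0 N
3 12 60/53 576/53 -378/53 -6 -1 E
4 15/13 3/2 -9/26 -27/13 -5 -1 S
5 60/37 60 -2160/37 -2250/37 -5 0 W
6 30 30/13 360/13 -225/13 -4 0 N
7 60/17 60/41 1440/697 -2250/697 -4 1 E
final -5 1 S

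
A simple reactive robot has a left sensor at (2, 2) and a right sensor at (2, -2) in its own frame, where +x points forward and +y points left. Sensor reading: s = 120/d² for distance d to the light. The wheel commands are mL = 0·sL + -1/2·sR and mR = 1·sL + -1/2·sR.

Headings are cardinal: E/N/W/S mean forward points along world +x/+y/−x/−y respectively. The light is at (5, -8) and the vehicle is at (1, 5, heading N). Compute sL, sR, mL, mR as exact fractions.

left sensor world pos  = (-1, 7); dL² = 261
right sensor world pos = (3, 7); dR² = 229
sL = 120/261 = 40/87
sR = 120/229 = 120/229
mL = 0·sL + -1/2·sR = -60/229
mR = 1·sL + -1/2·sR = 3940/19923

40/87 120/229 -60/229 3940/19923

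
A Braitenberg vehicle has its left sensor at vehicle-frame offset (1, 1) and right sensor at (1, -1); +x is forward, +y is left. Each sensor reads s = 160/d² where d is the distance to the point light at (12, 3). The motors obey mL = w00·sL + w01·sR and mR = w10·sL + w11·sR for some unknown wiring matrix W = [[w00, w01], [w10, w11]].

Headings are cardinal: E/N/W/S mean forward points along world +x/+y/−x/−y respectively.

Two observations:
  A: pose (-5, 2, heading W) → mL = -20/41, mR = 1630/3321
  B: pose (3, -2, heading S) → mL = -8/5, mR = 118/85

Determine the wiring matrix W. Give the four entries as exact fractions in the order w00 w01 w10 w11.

-1 0 1/2 1/2

obs A: pose=(-5,2,W) → sL=20/41, sR=40/81, mL=-20/41, mR=1630/3321
obs B: pose=(3,-2,S) → sL=8/5, sR=20/17, mL=-8/5, mR=118/85
sensor matrix S = [[20/41, 40/81], [8/5, 20/17]]; det S = -12208/56457
solve [mL_A; mL_B] = S·[w00; w01] and [mR_A; mR_B] = S·[w10; w11]:
  w00 = -1, w01 = 0, w10 = 1/2, w11 = 1/2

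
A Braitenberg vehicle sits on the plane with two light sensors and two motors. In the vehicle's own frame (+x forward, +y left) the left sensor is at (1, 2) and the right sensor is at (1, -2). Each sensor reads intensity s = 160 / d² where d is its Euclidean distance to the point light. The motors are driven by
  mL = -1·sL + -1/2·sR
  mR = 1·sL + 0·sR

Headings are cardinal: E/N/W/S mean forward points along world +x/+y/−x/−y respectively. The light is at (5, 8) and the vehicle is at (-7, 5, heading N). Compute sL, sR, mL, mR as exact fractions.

left sensor world pos  = (-9, 6); dL² = 200
right sensor world pos = (-5, 6); dR² = 104
sL = 160/200 = 4/5
sR = 160/104 = 20/13
mL = -1·sL + -1/2·sR = -102/65
mR = 1·sL + 0·sR = 4/5

4/5 20/13 -102/65 4/5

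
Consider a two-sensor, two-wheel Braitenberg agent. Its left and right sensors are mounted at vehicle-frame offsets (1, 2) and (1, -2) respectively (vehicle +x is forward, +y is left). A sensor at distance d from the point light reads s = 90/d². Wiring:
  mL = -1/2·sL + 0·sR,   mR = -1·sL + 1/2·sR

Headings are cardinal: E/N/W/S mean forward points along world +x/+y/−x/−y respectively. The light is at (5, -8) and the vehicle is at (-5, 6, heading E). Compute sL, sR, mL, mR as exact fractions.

90/337 2/5 -45/337 -113/1685

left sensor world pos  = (-4, 8); dL² = 337
right sensor world pos = (-4, 4); dR² = 225
sL = 90/337 = 90/337
sR = 90/225 = 2/5
mL = -1/2·sL + 0·sR = -45/337
mR = -1·sL + 1/2·sR = -113/1685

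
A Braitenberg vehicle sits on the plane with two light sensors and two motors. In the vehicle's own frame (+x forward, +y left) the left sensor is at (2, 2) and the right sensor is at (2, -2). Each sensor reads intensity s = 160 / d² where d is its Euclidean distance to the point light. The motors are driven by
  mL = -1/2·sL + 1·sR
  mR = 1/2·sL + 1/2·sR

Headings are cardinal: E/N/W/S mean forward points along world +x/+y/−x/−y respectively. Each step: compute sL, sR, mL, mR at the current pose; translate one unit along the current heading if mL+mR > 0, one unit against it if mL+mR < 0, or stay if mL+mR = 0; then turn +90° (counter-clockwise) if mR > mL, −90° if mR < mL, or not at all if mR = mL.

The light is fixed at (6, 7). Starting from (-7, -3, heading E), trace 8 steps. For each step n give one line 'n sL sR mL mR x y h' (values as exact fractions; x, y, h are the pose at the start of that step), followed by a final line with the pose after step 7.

0 32/37 32/53 336/1961 1440/1961 -7 -3 E
1 8/13 40/41 356/533 424/533 -6 -3 N
2 160/317 32/49 6224/15533 8992/15533 -6 -2 W
3 80/121 80/173 2760/20933 11760/20933 -7 -2 S
4 32/37 32/53 336/1961 1440/1961 -7 -3 E
5 8/13 40/41 356/533 424/533 -6 -3 N
6 160/317 32/49 6224/15533 8992/15533 -6 -2 W
7 80/121 80/173 2760/20933 11760/20933 -7 -2 S
final -7 -3 E

n=0: pose=(-7,-3,E); sL=32/37, sR=32/53; mL=336/1961, mR=1440/1961; mL+mR=48/53 → advance +1; mR−mL=1104/1961 → turn +1·90°
n=1: pose=(-6,-3,N); sL=8/13, sR=40/41; mL=356/533, mR=424/533; mL+mR=60/41 → advance +1; mR−mL=68/533 → turn +1·90°
n=2: pose=(-6,-2,W); sL=160/317, sR=32/49; mL=6224/15533, mR=8992/15533; mL+mR=48/49 → advance +1; mR−mL=2768/15533 → turn +1·90°
n=3: pose=(-7,-2,S); sL=80/121, sR=80/173; mL=2760/20933, mR=11760/20933; mL+mR=120/173 → advance +1; mR−mL=9000/20933 → turn +1·90°
n=4: pose=(-7,-3,E); sL=32/37, sR=32/53; mL=336/1961, mR=1440/1961; mL+mR=48/53 → advance +1; mR−mL=1104/1961 → turn +1·90°
n=5: pose=(-6,-3,N); sL=8/13, sR=40/41; mL=356/533, mR=424/533; mL+mR=60/41 → advance +1; mR−mL=68/533 → turn +1·90°
n=6: pose=(-6,-2,W); sL=160/317, sR=32/49; mL=6224/15533, mR=8992/15533; mL+mR=48/49 → advance +1; mR−mL=2768/15533 → turn +1·90°
n=7: pose=(-7,-2,S); sL=80/121, sR=80/173; mL=2760/20933, mR=11760/20933; mL+mR=120/173 → advance +1; mR−mL=9000/20933 → turn +1·90°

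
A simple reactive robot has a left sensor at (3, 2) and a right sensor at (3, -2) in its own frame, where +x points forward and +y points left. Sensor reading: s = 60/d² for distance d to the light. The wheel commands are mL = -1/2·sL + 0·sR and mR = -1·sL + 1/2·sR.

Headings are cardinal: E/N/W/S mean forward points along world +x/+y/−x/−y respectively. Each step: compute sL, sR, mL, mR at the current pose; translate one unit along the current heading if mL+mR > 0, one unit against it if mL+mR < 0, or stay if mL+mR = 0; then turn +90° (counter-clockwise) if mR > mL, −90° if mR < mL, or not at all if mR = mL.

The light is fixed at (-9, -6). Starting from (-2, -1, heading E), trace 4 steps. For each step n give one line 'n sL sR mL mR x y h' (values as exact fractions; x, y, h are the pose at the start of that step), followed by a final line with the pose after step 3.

0 60/149 60/109 -30/149 -2070/16241 -2 -1 E
1 3/4 15/32 -3/8 -33/64 -3 -1 N
2 20/39 12/17 -10/39 -106/663 -3 -2 E
3 30/29 30/49 -15/29 -1035/1421 -4 -2 N
final -4 -3 E

n=0: pose=(-2,-1,E); sL=60/149, sR=60/109; mL=-30/149, mR=-2070/16241; mL+mR=-5340/16241 → advance -1; mR−mL=1200/16241 → turn +1·90°
n=1: pose=(-3,-1,N); sL=3/4, sR=15/32; mL=-3/8, mR=-33/64; mL+mR=-57/64 → advance -1; mR−mL=-9/64 → turn -1·90°
n=2: pose=(-3,-2,E); sL=20/39, sR=12/17; mL=-10/39, mR=-106/663; mL+mR=-92/221 → advance -1; mR−mL=64/663 → turn +1·90°
n=3: pose=(-4,-2,N); sL=30/29, sR=30/49; mL=-15/29, mR=-1035/1421; mL+mR=-1770/1421 → advance -1; mR−mL=-300/1421 → turn -1·90°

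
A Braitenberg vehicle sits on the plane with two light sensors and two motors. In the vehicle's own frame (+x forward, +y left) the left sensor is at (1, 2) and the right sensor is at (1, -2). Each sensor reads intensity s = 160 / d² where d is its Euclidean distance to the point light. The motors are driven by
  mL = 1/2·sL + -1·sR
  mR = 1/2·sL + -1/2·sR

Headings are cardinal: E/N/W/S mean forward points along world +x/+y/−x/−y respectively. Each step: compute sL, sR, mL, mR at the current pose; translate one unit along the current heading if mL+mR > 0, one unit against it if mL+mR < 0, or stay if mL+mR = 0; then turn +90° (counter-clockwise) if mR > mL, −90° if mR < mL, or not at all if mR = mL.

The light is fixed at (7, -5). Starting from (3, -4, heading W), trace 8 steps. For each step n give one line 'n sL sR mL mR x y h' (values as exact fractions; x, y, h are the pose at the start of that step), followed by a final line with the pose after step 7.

n=0: pose=(3,-4,W); sL=80/13, sR=80/17; mL=-360/221, mR=160/221; mL+mR=-200/221 → advance -1; mR−mL=40/17 → turn +1·90°
n=1: pose=(4,-4,S); sL=160, sR=32/5; mL=368/5, mR=384/5; mL+mR=752/5 → advance +1; mR−mL=16/5 → turn +1·90°
n=2: pose=(4,-5,E); sL=20, sR=20; mL=-10, mR=0; mL+mR=-10 → advance -1; mR−mL=10 → turn +1·90°
n=3: pose=(3,-5,N); sL=160/37, sR=32; mL=-1104/37, mR=-512/37; mL+mR=-1616/37 → advance -1; mR−mL=16 → turn +1·90°
n=4: pose=(3,-6,W); sL=80/17, sR=80/13; mL=-840/221, mR=-160/221; mL+mR=-1000/221 → advance -1; mR−mL=40/13 → turn +1·90°
n=5: pose=(4,-6,S); sL=32, sR=160/29; mL=304/29, mR=384/29; mL+mR=688/29 → advance +1; mR−mL=80/29 → turn +1·90°
n=6: pose=(4,-7,E); sL=40, sR=8; mL=12, mR=16; mL+mR=28 → advance +1; mR−mL=4 → turn +1·90°
n=7: pose=(5,-7,N); sL=160/17, sR=160; mL=-2640/17, mR=-1280/17; mL+mR=-3920/17 → advance -1; mR−mL=80 → turn +1·90°

0 80/13 80/17 -360/221 160/221 3 -4 W
1 160 32/5 368/5 384/5 4 -4 S
2 20 20 -10 0 4 -5 E
3 160/37 32 -1104/37 -512/37 3 -5 N
4 80/17 80/13 -840/221 -160/221 3 -6 W
5 32 160/29 304/29 384/29 4 -6 S
6 40 8 12 16 4 -7 E
7 160/17 160 -2640/17 -1280/17 5 -7 N
final 5 -8 W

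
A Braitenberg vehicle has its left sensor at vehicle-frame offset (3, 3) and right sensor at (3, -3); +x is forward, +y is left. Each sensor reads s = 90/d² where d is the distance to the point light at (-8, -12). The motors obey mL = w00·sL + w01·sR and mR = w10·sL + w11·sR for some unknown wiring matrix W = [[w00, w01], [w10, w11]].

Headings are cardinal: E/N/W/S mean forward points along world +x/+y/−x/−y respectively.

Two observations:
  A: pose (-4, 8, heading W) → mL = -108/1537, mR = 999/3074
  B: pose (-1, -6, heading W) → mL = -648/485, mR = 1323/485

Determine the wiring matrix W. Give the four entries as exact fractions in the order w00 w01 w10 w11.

obs A: pose=(-4,8,W) → sL=9/29, sR=9/53, mL=-108/1537, mR=999/3074
obs B: pose=(-1,-6,W) → sL=18/5, sR=90/97, mL=-648/485, mR=1323/485
sensor matrix S = [[9/29, 9/53], [18/5, 90/97]]; det S = -241056/745445
solve [mL_A; mL_B] = S·[w00; w01] and [mR_A; mR_B] = S·[w10; w11]:
  w00 = -1/2, w01 = 1/2, w10 = 1/2, w11 = 1

-1/2 1/2 1/2 1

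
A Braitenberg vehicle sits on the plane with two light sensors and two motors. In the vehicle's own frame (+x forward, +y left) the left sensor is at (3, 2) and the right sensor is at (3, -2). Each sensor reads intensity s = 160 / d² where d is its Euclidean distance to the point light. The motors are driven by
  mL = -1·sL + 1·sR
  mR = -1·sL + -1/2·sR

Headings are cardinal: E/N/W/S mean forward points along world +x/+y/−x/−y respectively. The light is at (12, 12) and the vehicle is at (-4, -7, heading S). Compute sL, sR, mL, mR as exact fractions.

left sensor world pos  = (-2, -10); dL² = 680
right sensor world pos = (-6, -10); dR² = 808
sL = 160/680 = 4/17
sR = 160/808 = 20/101
mL = -1·sL + 1·sR = -64/1717
mR = -1·sL + -1/2·sR = -574/1717

4/17 20/101 -64/1717 -574/1717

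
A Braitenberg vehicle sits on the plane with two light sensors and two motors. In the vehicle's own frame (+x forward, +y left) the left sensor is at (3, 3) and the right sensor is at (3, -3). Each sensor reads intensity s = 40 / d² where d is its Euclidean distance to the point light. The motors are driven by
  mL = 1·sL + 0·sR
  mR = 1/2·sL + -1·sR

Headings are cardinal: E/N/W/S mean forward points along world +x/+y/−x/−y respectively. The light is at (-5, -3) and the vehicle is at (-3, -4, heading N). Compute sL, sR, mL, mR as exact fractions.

left sensor world pos  = (-6, -1); dL² = 5
right sensor world pos = (0, -1); dR² = 29
sL = 40/5 = 8
sR = 40/29 = 40/29
mL = 1·sL + 0·sR = 8
mR = 1/2·sL + -1·sR = 76/29

8 40/29 8 76/29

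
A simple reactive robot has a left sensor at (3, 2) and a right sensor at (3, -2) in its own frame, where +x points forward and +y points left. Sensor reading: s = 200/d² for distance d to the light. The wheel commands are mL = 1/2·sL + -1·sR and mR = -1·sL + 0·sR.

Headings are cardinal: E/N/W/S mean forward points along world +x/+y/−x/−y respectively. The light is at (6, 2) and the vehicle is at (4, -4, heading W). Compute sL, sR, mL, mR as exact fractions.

left sensor world pos  = (1, -6); dL² = 89
right sensor world pos = (1, -2); dR² = 41
sL = 200/89 = 200/89
sR = 200/41 = 200/41
mL = 1/2·sL + -1·sR = -13700/3649
mR = -1·sL + 0·sR = -200/89

200/89 200/41 -13700/3649 -200/89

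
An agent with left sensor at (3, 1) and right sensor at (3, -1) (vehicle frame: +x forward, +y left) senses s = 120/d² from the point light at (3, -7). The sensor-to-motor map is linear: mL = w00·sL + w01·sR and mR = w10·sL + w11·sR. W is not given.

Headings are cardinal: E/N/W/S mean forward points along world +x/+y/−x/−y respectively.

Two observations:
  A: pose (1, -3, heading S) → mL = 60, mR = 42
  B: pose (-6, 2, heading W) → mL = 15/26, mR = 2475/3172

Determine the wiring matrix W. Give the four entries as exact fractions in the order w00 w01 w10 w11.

1 0 1/2 1

obs A: pose=(1,-3,S) → sL=60, sR=12, mL=60, mR=42
obs B: pose=(-6,2,W) → sL=15/26, sR=30/61, mL=15/26, mR=2475/3172
sensor matrix S = [[60, 12], [15/26, 30/61]]; det S = 17910/793
solve [mL_A; mL_B] = S·[w00; w01] and [mR_A; mR_B] = S·[w10; w11]:
  w00 = 1, w01 = 0, w10 = 1/2, w11 = 1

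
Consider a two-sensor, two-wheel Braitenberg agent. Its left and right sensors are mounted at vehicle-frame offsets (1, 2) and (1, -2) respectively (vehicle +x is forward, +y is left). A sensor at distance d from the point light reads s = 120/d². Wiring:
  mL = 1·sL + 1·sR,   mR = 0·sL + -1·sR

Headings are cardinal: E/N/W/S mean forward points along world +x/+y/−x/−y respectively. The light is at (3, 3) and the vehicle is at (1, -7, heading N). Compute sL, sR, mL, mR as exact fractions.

left sensor world pos  = (-1, -6); dL² = 97
right sensor world pos = (3, -6); dR² = 81
sL = 120/97 = 120/97
sR = 120/81 = 40/27
mL = 1·sL + 1·sR = 7120/2619
mR = 0·sL + -1·sR = -40/27

120/97 40/27 7120/2619 -40/27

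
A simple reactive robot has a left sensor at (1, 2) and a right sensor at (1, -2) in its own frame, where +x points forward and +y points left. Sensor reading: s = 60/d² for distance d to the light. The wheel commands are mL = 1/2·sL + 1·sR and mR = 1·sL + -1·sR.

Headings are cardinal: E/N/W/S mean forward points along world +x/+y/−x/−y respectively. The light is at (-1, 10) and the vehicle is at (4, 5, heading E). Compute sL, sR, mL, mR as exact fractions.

left sensor world pos  = (5, 7); dL² = 45
right sensor world pos = (5, 3); dR² = 85
sL = 60/45 = 4/3
sR = 60/85 = 12/17
mL = 1/2·sL + 1·sR = 70/51
mR = 1·sL + -1·sR = 32/51

4/3 12/17 70/51 32/51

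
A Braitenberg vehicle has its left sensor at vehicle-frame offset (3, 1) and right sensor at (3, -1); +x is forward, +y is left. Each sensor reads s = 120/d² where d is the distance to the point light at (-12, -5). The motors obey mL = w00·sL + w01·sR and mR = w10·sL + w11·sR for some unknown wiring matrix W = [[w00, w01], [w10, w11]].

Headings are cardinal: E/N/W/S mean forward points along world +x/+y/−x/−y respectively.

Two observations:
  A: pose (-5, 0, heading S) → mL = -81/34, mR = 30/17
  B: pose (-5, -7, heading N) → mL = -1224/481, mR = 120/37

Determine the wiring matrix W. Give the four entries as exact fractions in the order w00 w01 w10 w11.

-1/2 -1/2 1 0

obs A: pose=(-5,0,S) → sL=30/17, sR=3, mL=-81/34, mR=30/17
obs B: pose=(-5,-7,N) → sL=120/37, sR=24/13, mL=-1224/481, mR=120/37
sensor matrix S = [[30/17, 3], [120/37, 24/13]]; det S = -52920/8177
solve [mL_A; mL_B] = S·[w00; w01] and [mR_A; mR_B] = S·[w10; w11]:
  w00 = -1/2, w01 = -1/2, w10 = 1, w11 = 0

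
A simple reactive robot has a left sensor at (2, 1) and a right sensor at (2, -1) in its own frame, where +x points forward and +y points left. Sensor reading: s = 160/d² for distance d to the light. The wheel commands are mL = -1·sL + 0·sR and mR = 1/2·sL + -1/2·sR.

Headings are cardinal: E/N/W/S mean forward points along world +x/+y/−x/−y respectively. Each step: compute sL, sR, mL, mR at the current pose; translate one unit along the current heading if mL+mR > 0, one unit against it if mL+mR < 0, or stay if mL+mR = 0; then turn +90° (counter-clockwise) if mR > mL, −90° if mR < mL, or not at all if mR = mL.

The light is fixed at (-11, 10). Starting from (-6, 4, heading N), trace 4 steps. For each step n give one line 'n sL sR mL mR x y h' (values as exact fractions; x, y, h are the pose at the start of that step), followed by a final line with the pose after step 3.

0 5 40/13 -5 25/26 -6 4 N
1 160/73 32/9 -160/73 -448/657 -6 3 W
2 16/13 80/53 -16/13 -96/689 -5 3 S
3 160/89 160/113 -160/89 1920/10057 -5 4 E
final -6 4 N

n=0: pose=(-6,4,N); sL=5, sR=40/13; mL=-5, mR=25/26; mL+mR=-105/26 → advance -1; mR−mL=155/26 → turn +1·90°
n=1: pose=(-6,3,W); sL=160/73, sR=32/9; mL=-160/73, mR=-448/657; mL+mR=-1888/657 → advance -1; mR−mL=992/657 → turn +1·90°
n=2: pose=(-5,3,S); sL=16/13, sR=80/53; mL=-16/13, mR=-96/689; mL+mR=-944/689 → advance -1; mR−mL=752/689 → turn +1·90°
n=3: pose=(-5,4,E); sL=160/89, sR=160/113; mL=-160/89, mR=1920/10057; mL+mR=-16160/10057 → advance -1; mR−mL=20000/10057 → turn +1·90°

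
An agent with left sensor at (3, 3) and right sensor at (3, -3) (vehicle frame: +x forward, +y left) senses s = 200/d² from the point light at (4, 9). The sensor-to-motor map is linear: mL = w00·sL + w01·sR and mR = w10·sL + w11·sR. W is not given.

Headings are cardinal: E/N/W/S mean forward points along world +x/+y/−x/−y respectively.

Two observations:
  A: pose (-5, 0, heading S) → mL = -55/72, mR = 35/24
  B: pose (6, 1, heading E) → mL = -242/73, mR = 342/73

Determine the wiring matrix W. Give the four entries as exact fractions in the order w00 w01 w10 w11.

obs A: pose=(-5,0,S) → sL=10/9, sR=25/36, mL=-55/72, mR=35/24
obs B: pose=(6,1,E) → sL=4, sR=100/73, mL=-242/73, mR=342/73
sensor matrix S = [[10/9, 25/36], [4, 100/73]]; det S = -275/219
solve [mL_A; mL_B] = S·[w00; w01] and [mR_A; mR_B] = S·[w10; w11]:
  w00 = -1, w01 = 1/2, w10 = 1, w11 = 1/2

-1 1/2 1 1/2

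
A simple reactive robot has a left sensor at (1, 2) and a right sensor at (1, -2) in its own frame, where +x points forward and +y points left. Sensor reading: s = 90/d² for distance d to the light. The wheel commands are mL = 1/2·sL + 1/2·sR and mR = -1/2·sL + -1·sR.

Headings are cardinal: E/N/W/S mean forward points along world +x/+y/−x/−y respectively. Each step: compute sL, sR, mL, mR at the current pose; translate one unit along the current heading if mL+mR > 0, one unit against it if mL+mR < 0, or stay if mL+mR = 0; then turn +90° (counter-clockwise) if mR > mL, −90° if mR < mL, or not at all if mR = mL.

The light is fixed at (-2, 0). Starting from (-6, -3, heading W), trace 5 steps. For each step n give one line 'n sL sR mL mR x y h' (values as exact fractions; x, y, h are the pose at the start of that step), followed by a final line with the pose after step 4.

0 9/5 45/13 171/65 -567/130 -6 -3 W
1 90/29 18 306/29 -567/29 -5 -3 N
2 45/4 9/4 27/4 -63/8 -5 -4 E
3 90/29 90/61 4050/1769 -5355/1769 -6 -4 S
4 9/5 45/13 171/65 -567/130 -6 -3 W
final -5 -3 N

n=0: pose=(-6,-3,W); sL=9/5, sR=45/13; mL=171/65, mR=-567/130; mL+mR=-45/26 → advance -1; mR−mL=-909/130 → turn -1·90°
n=1: pose=(-5,-3,N); sL=90/29, sR=18; mL=306/29, mR=-567/29; mL+mR=-9 → advance -1; mR−mL=-873/29 → turn -1·90°
n=2: pose=(-5,-4,E); sL=45/4, sR=9/4; mL=27/4, mR=-63/8; mL+mR=-9/8 → advance -1; mR−mL=-117/8 → turn -1·90°
n=3: pose=(-6,-4,S); sL=90/29, sR=90/61; mL=4050/1769, mR=-5355/1769; mL+mR=-45/61 → advance -1; mR−mL=-9405/1769 → turn -1·90°
n=4: pose=(-6,-3,W); sL=9/5, sR=45/13; mL=171/65, mR=-567/130; mL+mR=-45/26 → advance -1; mR−mL=-909/130 → turn -1·90°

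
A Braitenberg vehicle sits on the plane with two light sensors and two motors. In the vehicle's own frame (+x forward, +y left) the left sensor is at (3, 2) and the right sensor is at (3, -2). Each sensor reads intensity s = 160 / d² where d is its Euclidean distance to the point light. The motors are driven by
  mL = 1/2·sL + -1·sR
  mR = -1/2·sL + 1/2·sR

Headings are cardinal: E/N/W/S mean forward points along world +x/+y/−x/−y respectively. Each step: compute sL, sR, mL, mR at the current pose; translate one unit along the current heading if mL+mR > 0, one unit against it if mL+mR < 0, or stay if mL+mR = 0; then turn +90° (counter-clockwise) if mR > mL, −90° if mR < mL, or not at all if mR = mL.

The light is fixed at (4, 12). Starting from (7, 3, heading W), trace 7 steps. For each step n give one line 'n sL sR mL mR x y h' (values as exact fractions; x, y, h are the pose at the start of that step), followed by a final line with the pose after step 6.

0 160/121 160/49 -15440/5929 5760/5929 7 3 W
1 8/9 40/37 -212/333 32/333 8 3 S
2 32/17 160/149 -336/2533 -1024/2533 8 4 E
3 80/73 80/61 -3400/4453 480/4453 7 4 S
4 160/61 160/117 -400/7137 -4480/7137 7 5 E
5 40/29 8/5 -132/145 16/145 6 5 S
6 160/41 160/89 560/3649 -3840/3649 6 6 E
final 5 6 S

n=0: pose=(7,3,W); sL=160/121, sR=160/49; mL=-15440/5929, mR=5760/5929; mL+mR=-80/49 → advance -1; mR−mL=21200/5929 → turn +1·90°
n=1: pose=(8,3,S); sL=8/9, sR=40/37; mL=-212/333, mR=32/333; mL+mR=-20/37 → advance -1; mR−mL=244/333 → turn +1·90°
n=2: pose=(8,4,E); sL=32/17, sR=160/149; mL=-336/2533, mR=-1024/2533; mL+mR=-80/149 → advance -1; mR−mL=-688/2533 → turn -1·90°
n=3: pose=(7,4,S); sL=80/73, sR=80/61; mL=-3400/4453, mR=480/4453; mL+mR=-40/61 → advance -1; mR−mL=3880/4453 → turn +1·90°
n=4: pose=(7,5,E); sL=160/61, sR=160/117; mL=-400/7137, mR=-4480/7137; mL+mR=-80/117 → advance -1; mR−mL=-1360/2379 → turn -1·90°
n=5: pose=(6,5,S); sL=40/29, sR=8/5; mL=-132/145, mR=16/145; mL+mR=-4/5 → advance -1; mR−mL=148/145 → turn +1·90°
n=6: pose=(6,6,E); sL=160/41, sR=160/89; mL=560/3649, mR=-3840/3649; mL+mR=-80/89 → advance -1; mR−mL=-4400/3649 → turn -1·90°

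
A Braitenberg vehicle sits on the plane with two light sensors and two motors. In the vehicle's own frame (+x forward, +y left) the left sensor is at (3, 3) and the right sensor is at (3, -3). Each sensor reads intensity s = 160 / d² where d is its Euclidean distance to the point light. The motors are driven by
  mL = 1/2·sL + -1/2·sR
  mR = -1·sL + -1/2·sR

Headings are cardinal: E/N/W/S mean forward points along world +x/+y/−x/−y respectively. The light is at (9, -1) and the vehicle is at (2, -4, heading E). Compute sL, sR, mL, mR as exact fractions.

left sensor world pos  = (5, -1); dL² = 16
right sensor world pos = (5, -7); dR² = 52
sL = 160/16 = 10
sR = 160/52 = 40/13
mL = 1/2·sL + -1/2·sR = 45/13
mR = -1·sL + -1/2·sR = -150/13

10 40/13 45/13 -150/13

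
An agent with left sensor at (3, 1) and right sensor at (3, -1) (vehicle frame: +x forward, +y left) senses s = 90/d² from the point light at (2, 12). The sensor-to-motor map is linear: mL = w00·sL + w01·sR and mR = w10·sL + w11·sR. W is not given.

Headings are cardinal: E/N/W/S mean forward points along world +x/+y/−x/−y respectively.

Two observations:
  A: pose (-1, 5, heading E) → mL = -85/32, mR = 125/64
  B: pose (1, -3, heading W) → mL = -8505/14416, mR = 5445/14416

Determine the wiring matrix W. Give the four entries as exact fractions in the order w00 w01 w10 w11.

-1/2 -1 1/2 1/2

obs A: pose=(-1,5,E) → sL=5/2, sR=45/32, mL=-85/32, mR=125/64
obs B: pose=(1,-3,W) → sL=45/136, sR=45/106, mL=-8505/14416, mR=5445/14416
sensor matrix S = [[5/2, 45/32], [45/136, 45/106]]; det S = 137475/230656
solve [mL_A; mL_B] = S·[w00; w01] and [mR_A; mR_B] = S·[w10; w11]:
  w00 = -1/2, w01 = -1, w10 = 1/2, w11 = 1/2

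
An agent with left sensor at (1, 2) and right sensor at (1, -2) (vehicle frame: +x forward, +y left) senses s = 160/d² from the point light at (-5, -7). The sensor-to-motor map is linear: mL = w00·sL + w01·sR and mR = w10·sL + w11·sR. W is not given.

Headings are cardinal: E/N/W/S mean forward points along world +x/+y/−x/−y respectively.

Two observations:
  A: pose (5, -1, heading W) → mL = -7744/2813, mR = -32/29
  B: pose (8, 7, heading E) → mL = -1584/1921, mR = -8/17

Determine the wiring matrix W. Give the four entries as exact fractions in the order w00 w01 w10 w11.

-1 -1 0 -1

obs A: pose=(5,-1,W) → sL=160/97, sR=32/29, mL=-7744/2813, mR=-32/29
obs B: pose=(8,7,E) → sL=40/113, sR=8/17, mL=-1584/1921, mR=-8/17
sensor matrix S = [[160/97, 32/29], [40/113, 8/17]]; det S = 2083840/5403773
solve [mL_A; mL_B] = S·[w00; w01] and [mR_A; mR_B] = S·[w10; w11]:
  w00 = -1, w01 = -1, w10 = 0, w11 = -1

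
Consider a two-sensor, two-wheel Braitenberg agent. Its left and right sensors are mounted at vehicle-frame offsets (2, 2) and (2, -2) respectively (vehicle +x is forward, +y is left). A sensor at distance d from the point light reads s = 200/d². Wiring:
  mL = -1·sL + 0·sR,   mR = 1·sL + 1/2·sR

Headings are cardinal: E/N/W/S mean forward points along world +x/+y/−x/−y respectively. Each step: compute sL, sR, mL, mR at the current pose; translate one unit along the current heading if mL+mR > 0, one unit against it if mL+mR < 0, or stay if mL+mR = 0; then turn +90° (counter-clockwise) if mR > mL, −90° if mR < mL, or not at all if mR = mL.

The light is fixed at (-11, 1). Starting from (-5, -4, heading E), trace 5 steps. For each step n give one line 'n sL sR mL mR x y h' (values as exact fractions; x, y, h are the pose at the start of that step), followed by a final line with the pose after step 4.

0 200/73 200/113 -200/73 29900/8249 -5 -4 E
1 100/17 20/9 -100/17 1070/153 -4 -4 N
2 200/61 200/29 -200/61 11900/1769 -4 -3 W
3 2 50/13 -2 51/13 -5 -3 S
4 200/73 200/113 -200/73 29900/8249 -5 -4 E
final -4 -4 N

n=0: pose=(-5,-4,E); sL=200/73, sR=200/113; mL=-200/73, mR=29900/8249; mL+mR=100/113 → advance +1; mR−mL=52500/8249 → turn +1·90°
n=1: pose=(-4,-4,N); sL=100/17, sR=20/9; mL=-100/17, mR=1070/153; mL+mR=10/9 → advance +1; mR−mL=1970/153 → turn +1·90°
n=2: pose=(-4,-3,W); sL=200/61, sR=200/29; mL=-200/61, mR=11900/1769; mL+mR=100/29 → advance +1; mR−mL=17700/1769 → turn +1·90°
n=3: pose=(-5,-3,S); sL=2, sR=50/13; mL=-2, mR=51/13; mL+mR=25/13 → advance +1; mR−mL=77/13 → turn +1·90°
n=4: pose=(-5,-4,E); sL=200/73, sR=200/113; mL=-200/73, mR=29900/8249; mL+mR=100/113 → advance +1; mR−mL=52500/8249 → turn +1·90°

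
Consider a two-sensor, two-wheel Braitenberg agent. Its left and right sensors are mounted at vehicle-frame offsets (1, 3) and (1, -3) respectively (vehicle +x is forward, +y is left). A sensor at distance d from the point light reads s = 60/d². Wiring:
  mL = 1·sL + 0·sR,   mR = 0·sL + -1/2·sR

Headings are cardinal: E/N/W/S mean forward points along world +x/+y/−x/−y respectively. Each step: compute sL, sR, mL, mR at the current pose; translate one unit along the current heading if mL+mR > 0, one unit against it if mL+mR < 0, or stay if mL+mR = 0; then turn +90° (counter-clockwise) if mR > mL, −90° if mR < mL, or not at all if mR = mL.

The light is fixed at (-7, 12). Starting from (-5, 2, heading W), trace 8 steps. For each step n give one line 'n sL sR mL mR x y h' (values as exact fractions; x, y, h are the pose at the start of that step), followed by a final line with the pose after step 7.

n=0: pose=(-5,2,W); sL=6/17, sR=6/5; mL=6/17, mR=-3/5; mL+mR=-21/85 → advance -1; mR−mL=-81/85 → turn -1·90°
n=1: pose=(-4,2,N); sL=20/27, sR=20/39; mL=20/27, mR=-10/39; mL+mR=170/351 → advance +1; mR−mL=-350/351 → turn -1·90°
n=2: pose=(-4,3,E); sL=15/13, sR=3/8; mL=15/13, mR=-3/16; mL+mR=201/208 → advance +1; mR−mL=-279/208 → turn -1·90°
n=3: pose=(-3,3,S); sL=60/149, sR=60/101; mL=60/149, mR=-30/101; mL+mR=1590/15049 → advance +1; mR−mL=-10530/15049 → turn -1·90°
n=4: pose=(-3,2,W); sL=30/89, sR=30/29; mL=30/89, mR=-15/29; mL+mR=-465/2581 → advance -1; mR−mL=-2205/2581 → turn -1·90°
n=5: pose=(-2,2,N); sL=12/17, sR=12/29; mL=12/17, mR=-6/29; mL+mR=246/493 → advance +1; mR−mL=-450/493 → turn -1·90°
n=6: pose=(-2,3,E); sL=5/6, sR=1/3; mL=5/6, mR=-1/6; mL+mR=2/3 → advance +1; mR−mL=-1 → turn -1·90°
n=7: pose=(-1,3,S); sL=60/181, sR=60/109; mL=60/181, mR=-30/109; mL+mR=1110/19729 → advance +1; mR−mL=-11970/19729 → turn -1·90°

0 6/17 6/5 6/17 -3/5 -5 2 W
1 20/27 20/39 20/27 -10/39 -4 2 N
2 15/13 3/8 15/13 -3/16 -4 3 E
3 60/149 60/101 60/149 -30/101 -3 3 S
4 30/89 30/29 30/89 -15/29 -3 2 W
5 12/17 12/29 12/17 -6/29 -2 2 N
6 5/6 1/3 5/6 -1/6 -2 3 E
7 60/181 60/109 60/181 -30/109 -1 3 S
final -1 2 W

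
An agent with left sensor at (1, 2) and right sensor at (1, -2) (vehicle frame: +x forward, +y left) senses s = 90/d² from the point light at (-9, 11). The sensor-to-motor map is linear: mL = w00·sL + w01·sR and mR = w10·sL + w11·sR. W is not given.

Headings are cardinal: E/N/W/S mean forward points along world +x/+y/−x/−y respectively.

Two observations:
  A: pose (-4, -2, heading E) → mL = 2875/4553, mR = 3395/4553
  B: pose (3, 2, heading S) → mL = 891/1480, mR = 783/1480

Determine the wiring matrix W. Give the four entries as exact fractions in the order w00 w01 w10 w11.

1/2 1 1 1/2

obs A: pose=(-4,-2,E) → sL=90/157, sR=10/29, mL=2875/4553, mR=3395/4553
obs B: pose=(3,2,S) → sL=45/148, sR=9/20, mL=891/1480, mR=783/1480
sensor matrix S = [[90/157, 10/29], [45/148, 9/20]]; det S = 25794/168461
solve [mL_A; mL_B] = S·[w00; w01] and [mR_A; mR_B] = S·[w10; w11]:
  w00 = 1/2, w01 = 1, w10 = 1, w11 = 1/2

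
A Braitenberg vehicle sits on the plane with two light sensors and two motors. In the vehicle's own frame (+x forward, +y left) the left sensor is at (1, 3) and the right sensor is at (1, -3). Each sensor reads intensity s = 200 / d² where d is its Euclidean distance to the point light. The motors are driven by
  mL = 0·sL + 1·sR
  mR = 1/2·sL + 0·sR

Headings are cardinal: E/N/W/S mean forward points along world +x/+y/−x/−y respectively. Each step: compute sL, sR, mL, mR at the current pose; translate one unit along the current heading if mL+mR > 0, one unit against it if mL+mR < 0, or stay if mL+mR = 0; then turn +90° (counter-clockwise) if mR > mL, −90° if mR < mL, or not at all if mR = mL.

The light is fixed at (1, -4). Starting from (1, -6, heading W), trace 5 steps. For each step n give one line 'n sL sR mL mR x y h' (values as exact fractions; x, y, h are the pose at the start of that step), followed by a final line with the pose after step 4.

0 100/13 100 100 50/13 1 -6 W
1 200/17 40 40 100/17 0 -6 N
2 50 25/2 25/2 25 0 -5 E
3 200/9 200/9 200/9 100/9 1 -5 N
4 20 20 20 10 1 -4 E
final 2 -4 S

n=0: pose=(1,-6,W); sL=100/13, sR=100; mL=100, mR=50/13; mL+mR=1350/13 → advance +1; mR−mL=-1250/13 → turn -1·90°
n=1: pose=(0,-6,N); sL=200/17, sR=40; mL=40, mR=100/17; mL+mR=780/17 → advance +1; mR−mL=-580/17 → turn -1·90°
n=2: pose=(0,-5,E); sL=50, sR=25/2; mL=25/2, mR=25; mL+mR=75/2 → advance +1; mR−mL=25/2 → turn +1·90°
n=3: pose=(1,-5,N); sL=200/9, sR=200/9; mL=200/9, mR=100/9; mL+mR=100/3 → advance +1; mR−mL=-100/9 → turn -1·90°
n=4: pose=(1,-4,E); sL=20, sR=20; mL=20, mR=10; mL+mR=30 → advance +1; mR−mL=-10 → turn -1·90°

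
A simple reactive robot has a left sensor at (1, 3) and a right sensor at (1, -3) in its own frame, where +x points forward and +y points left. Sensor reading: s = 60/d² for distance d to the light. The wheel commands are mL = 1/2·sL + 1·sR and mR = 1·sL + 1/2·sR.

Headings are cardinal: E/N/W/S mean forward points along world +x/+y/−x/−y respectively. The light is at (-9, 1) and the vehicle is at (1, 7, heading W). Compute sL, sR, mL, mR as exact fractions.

left sensor world pos  = (0, 4); dL² = 90
right sensor world pos = (0, 10); dR² = 162
sL = 60/90 = 2/3
sR = 60/162 = 10/27
mL = 1/2·sL + 1·sR = 19/27
mR = 1·sL + 1/2·sR = 23/27

2/3 10/27 19/27 23/27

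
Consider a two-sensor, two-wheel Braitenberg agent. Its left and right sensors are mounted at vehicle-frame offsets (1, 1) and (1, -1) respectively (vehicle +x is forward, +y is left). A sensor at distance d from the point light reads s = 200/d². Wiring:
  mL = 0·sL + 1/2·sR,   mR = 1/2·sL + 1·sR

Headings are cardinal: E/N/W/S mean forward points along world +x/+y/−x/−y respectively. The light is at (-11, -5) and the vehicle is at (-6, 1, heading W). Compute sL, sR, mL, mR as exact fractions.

left sensor world pos  = (-7, 0); dL² = 41
right sensor world pos = (-7, 2); dR² = 65
sL = 200/41 = 200/41
sR = 200/65 = 40/13
mL = 0·sL + 1/2·sR = 20/13
mR = 1/2·sL + 1·sR = 2940/533

200/41 40/13 20/13 2940/533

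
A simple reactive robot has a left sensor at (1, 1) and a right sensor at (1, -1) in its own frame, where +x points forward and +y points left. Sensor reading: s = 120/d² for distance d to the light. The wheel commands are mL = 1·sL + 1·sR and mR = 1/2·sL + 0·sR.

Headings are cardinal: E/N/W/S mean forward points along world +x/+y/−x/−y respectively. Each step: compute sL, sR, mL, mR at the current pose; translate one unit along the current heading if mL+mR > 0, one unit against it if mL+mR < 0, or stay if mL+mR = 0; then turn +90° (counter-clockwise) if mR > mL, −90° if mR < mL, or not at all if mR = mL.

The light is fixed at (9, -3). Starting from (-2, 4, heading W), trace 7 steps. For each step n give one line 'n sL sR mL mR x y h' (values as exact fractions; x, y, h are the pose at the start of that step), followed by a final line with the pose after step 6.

n=0: pose=(-2,4,W); sL=2/3, sR=15/26; mL=97/78, mR=1/3; mL+mR=41/26 → advance +1; mR−mL=-71/78 → turn -1·90°
n=1: pose=(-3,4,N); sL=120/233, sR=24/37; mL=10032/8621, mR=60/233; mL+mR=12252/8621 → advance +1; mR−mL=-7812/8621 → turn -1·90°
n=2: pose=(-3,5,E); sL=60/101, sR=12/17; mL=2232/1717, mR=30/101; mL+mR=2742/1717 → advance +1; mR−mL=-1722/1717 → turn -1·90°
n=3: pose=(-2,5,S); sL=120/149, sR=120/193; mL=41040/28757, mR=60/149; mL+mR=52620/28757 → advance +1; mR−mL=-29460/28757 → turn -1·90°
n=4: pose=(-2,4,W); sL=2/3, sR=15/26; mL=97/78, mR=1/3; mL+mR=41/26 → advance +1; mR−mL=-71/78 → turn -1·90°
n=5: pose=(-3,4,N); sL=120/233, sR=24/37; mL=10032/8621, mR=60/233; mL+mR=12252/8621 → advance +1; mR−mL=-7812/8621 → turn -1·90°
n=6: pose=(-3,5,E); sL=60/101, sR=12/17; mL=2232/1717, mR=30/101; mL+mR=2742/1717 → advance +1; mR−mL=-1722/1717 → turn -1·90°

0 2/3 15/26 97/78 1/3 -2 4 W
1 120/233 24/37 10032/8621 60/233 -3 4 N
2 60/101 12/17 2232/1717 30/101 -3 5 E
3 120/149 120/193 41040/28757 60/149 -2 5 S
4 2/3 15/26 97/78 1/3 -2 4 W
5 120/233 24/37 10032/8621 60/233 -3 4 N
6 60/101 12/17 2232/1717 30/101 -3 5 E
final -2 5 S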